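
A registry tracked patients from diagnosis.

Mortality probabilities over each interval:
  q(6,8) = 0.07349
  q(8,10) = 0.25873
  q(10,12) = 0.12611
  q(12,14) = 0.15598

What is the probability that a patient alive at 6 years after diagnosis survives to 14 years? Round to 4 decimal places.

The overall survival probability is (1 − 0.07349) × (1 − 0.25873) × (1 − 0.12611) × (1 − 0.15598).
= 0.92651 × 0.74127 × 0.87389 × 0.84402 = 0.506566.

0.5066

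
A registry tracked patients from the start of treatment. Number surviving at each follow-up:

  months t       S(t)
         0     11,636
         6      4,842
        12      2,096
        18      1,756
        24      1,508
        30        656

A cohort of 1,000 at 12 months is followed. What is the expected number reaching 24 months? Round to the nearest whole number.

719

The relevant probability is 1,508/2,096 = 0.719466.
Expected number = 1,000 × 0.719466 = 719.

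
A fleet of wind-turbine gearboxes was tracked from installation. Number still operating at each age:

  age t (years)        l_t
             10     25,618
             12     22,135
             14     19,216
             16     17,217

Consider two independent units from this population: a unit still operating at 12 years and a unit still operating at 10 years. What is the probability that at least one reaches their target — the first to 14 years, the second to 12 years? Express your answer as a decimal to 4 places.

0.9821

p₁ = l_14/l_12 = 19,216/22,135 = 0.868127; p₂ = l_12/l_10 = 22,135/25,618 = 0.864041.
P(at least one) = 1 − (1−p₁)(1−p₂) = 1 − 0.131873 × 0.135959 = 0.982071.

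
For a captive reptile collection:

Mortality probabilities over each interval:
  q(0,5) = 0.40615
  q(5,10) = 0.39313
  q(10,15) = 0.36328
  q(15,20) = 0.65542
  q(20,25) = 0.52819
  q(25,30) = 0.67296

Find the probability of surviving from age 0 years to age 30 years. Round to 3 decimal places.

Chaining the interval survival probabilities: (1 − 0.40615) × (1 − 0.39313) × (1 − 0.36328) × (1 − 0.65542) × (1 − 0.52819) × (1 − 0.67296).
= 0.59385 × 0.60687 × 0.63672 × 0.34458 × 0.47181 × 0.32704 = 0.012201.

0.012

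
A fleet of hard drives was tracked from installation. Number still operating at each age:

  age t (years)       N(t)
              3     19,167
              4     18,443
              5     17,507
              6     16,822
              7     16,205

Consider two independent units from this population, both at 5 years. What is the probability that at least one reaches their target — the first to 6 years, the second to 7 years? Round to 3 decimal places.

p₁ = N(6)/N(5) = 16,822/17,507 = 0.960873; p₂ = N(7)/N(5) = 16,205/17,507 = 0.925630.
P(at least one) = 1 − (1−p₁)(1−p₂) = 1 − 0.039127 × 0.074370 = 0.997090.

0.997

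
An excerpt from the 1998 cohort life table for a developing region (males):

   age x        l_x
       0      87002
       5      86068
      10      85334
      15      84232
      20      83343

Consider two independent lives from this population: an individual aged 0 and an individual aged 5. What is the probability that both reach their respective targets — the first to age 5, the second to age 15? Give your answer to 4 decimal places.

p₁ = l_5/l_0 = 86068/87002 = 0.989265; p₂ = l_15/l_5 = 84232/86068 = 0.978668.
P(both) = p₁ × p₂ = 0.989265 × 0.978668 = 0.968162.

0.9682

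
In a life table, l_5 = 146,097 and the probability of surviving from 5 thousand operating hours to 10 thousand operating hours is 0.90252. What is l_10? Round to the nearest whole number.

131855

l_10 = l_5 × p = 146,097 × 0.90252 = 131855.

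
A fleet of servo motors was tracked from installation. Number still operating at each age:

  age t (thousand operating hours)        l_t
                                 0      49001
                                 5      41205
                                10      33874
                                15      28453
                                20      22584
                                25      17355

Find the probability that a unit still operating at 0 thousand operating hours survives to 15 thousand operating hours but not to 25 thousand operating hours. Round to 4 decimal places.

This is the probability of reaching 15 but not 25, conditional on being operational at 0: (l_15 − l_25) / l_0.
= (28453 − 17355) / 49001 = 11098 / 49001 = 0.226485.

0.2265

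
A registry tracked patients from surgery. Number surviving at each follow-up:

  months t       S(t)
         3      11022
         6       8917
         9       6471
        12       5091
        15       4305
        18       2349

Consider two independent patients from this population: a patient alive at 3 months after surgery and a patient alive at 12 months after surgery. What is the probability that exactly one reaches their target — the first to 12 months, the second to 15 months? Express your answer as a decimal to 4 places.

p₁ = S(12)/S(3) = 5091/11022 = 0.461894; p₂ = S(15)/S(12) = 4305/5091 = 0.845610.
P(exactly one) = p₁(1−p₂) + (1−p₁)p₂ = 0.071312 + 0.455028 = 0.526340.

0.5263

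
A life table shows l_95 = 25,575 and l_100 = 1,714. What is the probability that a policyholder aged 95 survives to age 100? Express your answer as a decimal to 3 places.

We want 5p95 = l_100/l_95.
The conditional survival probability is l_100/l_95 = 1,714/25,575 = 0.067019.

0.067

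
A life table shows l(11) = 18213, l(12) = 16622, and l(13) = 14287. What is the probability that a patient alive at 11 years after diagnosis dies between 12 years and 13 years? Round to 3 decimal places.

This is the probability of reaching 12 but not 13, conditional on being alive at 11: (l(12) − l(13)) / l(11).
= (16622 − 14287) / 18213 = 2335 / 18213 = 0.128205.

0.128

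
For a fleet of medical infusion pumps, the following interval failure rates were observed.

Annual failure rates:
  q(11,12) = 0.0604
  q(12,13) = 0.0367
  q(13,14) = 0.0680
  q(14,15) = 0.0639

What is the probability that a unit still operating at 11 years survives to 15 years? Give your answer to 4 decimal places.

The overall survival probability is (1 − 0.0604) × (1 − 0.0367) × (1 − 0.0680) × (1 − 0.0639).
= 0.9396 × 0.9633 × 0.9320 × 0.9361 = 0.789665.

0.7897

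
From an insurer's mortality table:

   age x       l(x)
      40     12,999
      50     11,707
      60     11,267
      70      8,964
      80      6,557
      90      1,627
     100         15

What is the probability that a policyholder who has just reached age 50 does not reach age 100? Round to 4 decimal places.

P(die before 100 | alive at 50) = 1 − l(100)/l(50) = 1 − 15/11,707 = (11,692)/11,707 = 0.998719.

0.9987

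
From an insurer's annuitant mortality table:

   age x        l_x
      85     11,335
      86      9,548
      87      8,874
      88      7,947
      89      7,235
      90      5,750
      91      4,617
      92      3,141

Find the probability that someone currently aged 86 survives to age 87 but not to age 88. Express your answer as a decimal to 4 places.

0.0971

This is the probability of reaching 87 but not 88, conditional on being alive at 86: (l_87 − l_88) / l_86.
= (8,874 − 7,947) / 9,548 = 927 / 9,548 = 0.097088.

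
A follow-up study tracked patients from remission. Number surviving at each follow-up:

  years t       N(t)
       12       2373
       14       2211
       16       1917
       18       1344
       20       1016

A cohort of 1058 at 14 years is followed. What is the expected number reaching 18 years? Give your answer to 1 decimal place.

643.1

The relevant probability is 1344/2211 = 0.607870.
Expected number = 1058 × 0.607870 = 643.1.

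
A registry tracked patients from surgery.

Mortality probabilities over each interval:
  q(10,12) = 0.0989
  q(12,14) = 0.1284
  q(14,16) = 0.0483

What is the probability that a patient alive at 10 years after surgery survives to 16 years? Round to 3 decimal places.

0.747

Chaining the interval survival probabilities: (1 − 0.0989) × (1 − 0.1284) × (1 − 0.0483).
= 0.9011 × 0.8716 × 0.9517 = 0.747464.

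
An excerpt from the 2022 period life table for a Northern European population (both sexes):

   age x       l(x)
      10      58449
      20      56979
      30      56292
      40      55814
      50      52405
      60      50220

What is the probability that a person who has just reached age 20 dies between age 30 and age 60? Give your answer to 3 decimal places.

This is the probability of reaching 30 but not 60, conditional on being alive at 20: (l(30) − l(60)) / l(20).
= (56292 − 50220) / 56979 = 6072 / 56979 = 0.106566.

0.107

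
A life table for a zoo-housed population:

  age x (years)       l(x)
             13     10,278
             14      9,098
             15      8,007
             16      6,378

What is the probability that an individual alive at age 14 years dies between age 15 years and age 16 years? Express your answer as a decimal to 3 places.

0.179

This is the probability of reaching 15 but not 16, conditional on being alive at 14: (l(15) − l(16)) / l(14).
= (8,007 − 6,378) / 9,098 = 1,629 / 9,098 = 0.179050.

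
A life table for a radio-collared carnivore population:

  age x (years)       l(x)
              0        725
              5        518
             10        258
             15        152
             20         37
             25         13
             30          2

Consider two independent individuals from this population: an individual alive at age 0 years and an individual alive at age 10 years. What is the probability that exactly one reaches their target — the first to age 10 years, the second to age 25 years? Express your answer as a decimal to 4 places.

0.3704

p₁ = l(10)/l(0) = 258/725 = 0.355862; p₂ = l(25)/l(10) = 13/258 = 0.050388.
P(exactly one) = p₁(1−p₂) + (1−p₁)p₂ = 0.337931 + 0.032457 = 0.370388.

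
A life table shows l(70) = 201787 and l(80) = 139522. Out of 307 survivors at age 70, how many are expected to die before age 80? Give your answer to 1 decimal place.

The relevant probability is 1 − 139522/201787 = 0.308568.
Expected number = 307 × 0.308568 = 94.7.

94.7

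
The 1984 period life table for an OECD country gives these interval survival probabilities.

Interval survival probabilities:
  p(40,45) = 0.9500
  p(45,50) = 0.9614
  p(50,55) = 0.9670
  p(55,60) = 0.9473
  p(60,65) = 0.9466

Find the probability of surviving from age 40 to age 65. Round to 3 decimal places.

0.792

Survival from 40 to 65 is the product of surviving each interval: 0.9500 × 0.9614 × 0.9670 × 0.9473 × 0.9466.
= 0.791969.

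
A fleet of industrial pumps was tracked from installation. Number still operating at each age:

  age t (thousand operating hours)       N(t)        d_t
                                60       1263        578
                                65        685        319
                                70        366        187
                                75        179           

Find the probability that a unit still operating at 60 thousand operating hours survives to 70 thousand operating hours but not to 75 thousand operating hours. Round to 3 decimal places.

This is the probability of reaching 70 but not 75, conditional on being operational at 60: (N(70) − N(75)) / N(60).
= (366 − 179) / 1263 = 187 / 1263 = 0.148060.

0.148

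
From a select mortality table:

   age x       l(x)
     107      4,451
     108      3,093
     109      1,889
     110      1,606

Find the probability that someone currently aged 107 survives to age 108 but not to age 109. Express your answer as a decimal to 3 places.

0.271

This is the probability of reaching 108 but not 109, conditional on being alive at 107: (l(108) − l(109)) / l(107).
= (3,093 − 1,889) / 4,451 = 1,204 / 4,451 = 0.270501.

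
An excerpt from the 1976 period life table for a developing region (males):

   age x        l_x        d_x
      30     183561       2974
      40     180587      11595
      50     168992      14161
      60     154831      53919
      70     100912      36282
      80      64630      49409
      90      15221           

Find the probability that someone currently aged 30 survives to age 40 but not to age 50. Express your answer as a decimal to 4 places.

We want 10|10q30 = (l_40 − l_50)/l_30.
This is the probability of reaching 40 but not 50, conditional on being alive at 30: (l_40 − l_50) / l_30.
= (180587 − 168992) / 183561 = 11595 / 183561 = 0.063167.

0.0632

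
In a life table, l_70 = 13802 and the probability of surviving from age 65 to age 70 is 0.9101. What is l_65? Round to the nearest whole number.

l_65 = l_70 / p = 13802 / 0.9101 = 15165.

15165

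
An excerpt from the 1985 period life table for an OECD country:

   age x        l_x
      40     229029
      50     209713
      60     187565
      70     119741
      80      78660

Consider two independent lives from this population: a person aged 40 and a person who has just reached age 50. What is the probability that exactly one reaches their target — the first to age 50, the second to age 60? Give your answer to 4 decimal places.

0.1721

p₁ = l_50/l_40 = 209713/229029 = 0.915661; p₂ = l_60/l_50 = 187565/209713 = 0.894389.
P(exactly one) = p₁(1−p₂) + (1−p₁)p₂ = 0.096704 + 0.075432 = 0.172136.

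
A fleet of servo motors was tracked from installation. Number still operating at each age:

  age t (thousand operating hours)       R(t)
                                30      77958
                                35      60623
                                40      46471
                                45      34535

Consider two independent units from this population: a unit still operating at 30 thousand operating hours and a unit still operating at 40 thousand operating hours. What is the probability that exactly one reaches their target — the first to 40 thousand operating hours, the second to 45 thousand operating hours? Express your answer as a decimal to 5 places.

p₁ = R(40)/R(30) = 46471/77958 = 0.596103; p₂ = R(45)/R(40) = 34535/46471 = 0.743152.
P(exactly one) = p₁(1−p₂) + (1−p₁)p₂ = 0.153108 + 0.300157 = 0.453265.

0.45326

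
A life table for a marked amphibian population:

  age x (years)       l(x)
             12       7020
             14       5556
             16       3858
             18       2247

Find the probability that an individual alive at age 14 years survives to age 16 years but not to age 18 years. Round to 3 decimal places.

0.290

This is the probability of reaching 16 but not 18, conditional on being alive at 14: (l(16) − l(18)) / l(14).
= (3858 − 2247) / 5556 = 1611 / 5556 = 0.289957.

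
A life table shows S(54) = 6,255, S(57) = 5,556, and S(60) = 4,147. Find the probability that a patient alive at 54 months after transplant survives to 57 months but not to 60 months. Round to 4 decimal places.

This is the probability of reaching 57 but not 60, conditional on being alive at 54: (S(57) − S(60)) / S(54).
= (5,556 − 4,147) / 6,255 = 1,409 / 6,255 = 0.225260.

0.2253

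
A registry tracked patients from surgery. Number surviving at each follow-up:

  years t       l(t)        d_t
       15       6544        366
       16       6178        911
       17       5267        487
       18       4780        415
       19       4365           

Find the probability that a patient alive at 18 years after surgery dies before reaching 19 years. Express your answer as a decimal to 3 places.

0.087

P(die before 19 | alive at 18) = 1 − l(19)/l(18) = 1 − 4365/4780 = (415)/4780 = 0.086820.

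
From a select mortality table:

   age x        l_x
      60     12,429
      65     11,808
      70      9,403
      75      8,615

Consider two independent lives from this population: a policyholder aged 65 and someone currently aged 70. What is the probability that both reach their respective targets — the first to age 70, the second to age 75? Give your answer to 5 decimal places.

p₁ = l_70/l_65 = 9,403/11,808 = 0.796325; p₂ = l_75/l_70 = 8,615/9,403 = 0.916197.
P(both) = p₁ × p₂ = 0.796325 × 0.916197 = 0.729591.

0.72959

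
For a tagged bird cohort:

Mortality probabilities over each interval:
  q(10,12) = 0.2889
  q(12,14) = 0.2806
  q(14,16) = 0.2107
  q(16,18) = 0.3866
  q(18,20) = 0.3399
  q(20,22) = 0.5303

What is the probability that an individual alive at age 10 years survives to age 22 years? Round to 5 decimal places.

The overall survival probability is (1 − 0.2889) × (1 − 0.2806) × (1 − 0.2107) × (1 − 0.3866) × (1 − 0.3399) × (1 − 0.5303).
= 0.7111 × 0.7194 × 0.7893 × 0.6134 × 0.6601 × 0.4697 = 0.076792.

0.07679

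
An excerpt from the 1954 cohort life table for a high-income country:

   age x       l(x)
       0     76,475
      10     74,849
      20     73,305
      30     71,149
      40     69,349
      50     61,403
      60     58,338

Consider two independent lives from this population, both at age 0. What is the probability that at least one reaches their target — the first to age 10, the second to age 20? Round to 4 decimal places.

p₁ = l(10)/l(0) = 74,849/76,475 = 0.978738; p₂ = l(20)/l(0) = 73,305/76,475 = 0.958549.
P(at least one) = 1 − (1−p₁)(1−p₂) = 1 − 0.021262 × 0.041451 = 0.999119.

0.9991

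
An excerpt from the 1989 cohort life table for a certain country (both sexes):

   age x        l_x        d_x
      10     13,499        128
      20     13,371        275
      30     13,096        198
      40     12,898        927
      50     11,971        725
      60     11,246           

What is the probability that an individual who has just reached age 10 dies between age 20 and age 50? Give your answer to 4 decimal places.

This is the probability of reaching 20 but not 50, conditional on being alive at 10: (l_20 − l_50) / l_10.
= (13,371 − 11,971) / 13,499 = 1,400 / 13,499 = 0.103711.

0.1037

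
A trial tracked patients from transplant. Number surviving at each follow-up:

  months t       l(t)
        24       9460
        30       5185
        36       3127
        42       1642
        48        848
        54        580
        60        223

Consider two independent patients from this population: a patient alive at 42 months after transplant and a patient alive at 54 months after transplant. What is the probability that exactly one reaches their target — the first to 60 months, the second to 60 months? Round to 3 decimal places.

0.416

p₁ = l(60)/l(42) = 223/1642 = 0.135810; p₂ = l(60)/l(54) = 223/580 = 0.384483.
P(exactly one) = p₁(1−p₂) + (1−p₁)p₂ = 0.083593 + 0.332266 = 0.415860.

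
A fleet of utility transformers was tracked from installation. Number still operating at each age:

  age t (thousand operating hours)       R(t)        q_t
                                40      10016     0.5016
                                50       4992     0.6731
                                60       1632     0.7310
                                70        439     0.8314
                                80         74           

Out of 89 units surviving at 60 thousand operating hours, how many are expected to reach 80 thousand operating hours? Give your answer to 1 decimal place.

The relevant probability is 74/1632 = 0.045343.
Expected number = 89 × 0.045343 = 4.0.

4.0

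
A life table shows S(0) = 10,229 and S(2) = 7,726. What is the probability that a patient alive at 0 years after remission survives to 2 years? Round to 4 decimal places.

0.7553

The conditional survival probability is S(2)/S(0) = 7,726/10,229 = 0.755304.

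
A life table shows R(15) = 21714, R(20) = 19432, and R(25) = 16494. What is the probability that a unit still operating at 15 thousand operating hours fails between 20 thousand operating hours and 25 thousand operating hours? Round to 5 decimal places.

0.13530

This is the probability of reaching 20 but not 25, conditional on being operational at 15: (R(20) − R(25)) / R(15).
= (19432 − 16494) / 21714 = 2938 / 21714 = 0.135304.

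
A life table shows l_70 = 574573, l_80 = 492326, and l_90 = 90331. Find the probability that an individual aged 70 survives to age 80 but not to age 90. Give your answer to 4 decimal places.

We want 10|10q70 = (l_80 − l_90)/l_70.
This is the probability of reaching 80 but not 90, conditional on being alive at 70: (l_80 − l_90) / l_70.
= (492326 − 90331) / 574573 = 401995 / 574573 = 0.699641.

0.6996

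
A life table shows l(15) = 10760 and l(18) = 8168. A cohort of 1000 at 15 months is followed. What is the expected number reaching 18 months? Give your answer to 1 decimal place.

The relevant probability is 8168/10760 = 0.759108.
Expected number = 1000 × 0.759108 = 759.1.

759.1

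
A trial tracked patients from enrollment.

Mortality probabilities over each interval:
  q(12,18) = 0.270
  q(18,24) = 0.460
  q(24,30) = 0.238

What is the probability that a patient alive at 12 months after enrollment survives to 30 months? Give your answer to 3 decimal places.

Survival from 12 to 30 is the product of surviving each interval: (1 − 0.270) × (1 − 0.460) × (1 − 0.238).
= 0.730 × 0.540 × 0.762 = 0.300380.

0.300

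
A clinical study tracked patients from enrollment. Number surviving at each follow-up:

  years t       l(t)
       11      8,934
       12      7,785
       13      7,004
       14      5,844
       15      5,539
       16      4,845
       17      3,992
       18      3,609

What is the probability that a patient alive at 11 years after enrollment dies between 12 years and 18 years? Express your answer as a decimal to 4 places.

This is the probability of reaching 12 but not 18, conditional on being alive at 11: (l(12) − l(18)) / l(11).
= (7,785 − 3,609) / 8,934 = 4,176 / 8,934 = 0.467428.

0.4674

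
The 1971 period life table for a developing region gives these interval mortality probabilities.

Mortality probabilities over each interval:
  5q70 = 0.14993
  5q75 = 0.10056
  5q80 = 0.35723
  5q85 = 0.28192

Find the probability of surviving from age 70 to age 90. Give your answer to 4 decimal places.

0.3529

Survival from 70 to 90 is the product of surviving each interval: (1 − 0.14993) × (1 − 0.10056) × (1 − 0.35723) × (1 − 0.28192).
= 0.85007 × 0.89944 × 0.64277 × 0.71808 = 0.352903.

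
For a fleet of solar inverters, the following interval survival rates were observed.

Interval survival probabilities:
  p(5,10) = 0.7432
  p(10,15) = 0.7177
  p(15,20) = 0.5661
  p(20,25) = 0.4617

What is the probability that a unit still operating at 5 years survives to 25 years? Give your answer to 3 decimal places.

0.139

Survival from 5 to 25 is the product of surviving each interval: 0.7432 × 0.7177 × 0.5661 × 0.4617.
= 0.139412.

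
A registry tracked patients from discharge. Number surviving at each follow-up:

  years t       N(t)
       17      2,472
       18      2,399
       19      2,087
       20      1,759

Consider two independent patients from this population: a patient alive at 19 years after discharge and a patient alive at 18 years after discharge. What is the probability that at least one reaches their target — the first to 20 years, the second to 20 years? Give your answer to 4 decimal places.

0.9581

p₁ = N(20)/N(19) = 1,759/2,087 = 0.842837; p₂ = N(20)/N(18) = 1,759/2,399 = 0.733222.
P(at least one) = 1 − (1−p₁)(1−p₂) = 1 − 0.157163 × 0.266778 = 0.958072.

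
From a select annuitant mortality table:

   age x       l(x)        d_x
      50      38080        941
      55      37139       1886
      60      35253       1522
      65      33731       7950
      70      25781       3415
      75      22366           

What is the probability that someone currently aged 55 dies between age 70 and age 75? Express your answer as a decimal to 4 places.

0.0920

This is the probability of reaching 70 but not 75, conditional on being alive at 55: (l(70) − l(75)) / l(55).
= (25781 − 22366) / 37139 = 3415 / 37139 = 0.091952.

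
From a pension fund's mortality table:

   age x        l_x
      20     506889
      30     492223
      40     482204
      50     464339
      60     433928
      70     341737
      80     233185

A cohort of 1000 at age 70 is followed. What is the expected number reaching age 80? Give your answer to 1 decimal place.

682.4

The relevant probability is 233185/341737 = 0.682352.
Expected number = 1000 × 0.682352 = 682.4.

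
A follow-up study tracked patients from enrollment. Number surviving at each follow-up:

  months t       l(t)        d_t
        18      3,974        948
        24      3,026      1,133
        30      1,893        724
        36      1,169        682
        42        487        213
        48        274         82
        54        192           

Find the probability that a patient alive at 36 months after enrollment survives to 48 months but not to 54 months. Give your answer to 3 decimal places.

0.070

This is the probability of reaching 48 but not 54, conditional on being alive at 36: (l(48) − l(54)) / l(36).
= (274 − 192) / 1,169 = 82 / 1,169 = 0.070145.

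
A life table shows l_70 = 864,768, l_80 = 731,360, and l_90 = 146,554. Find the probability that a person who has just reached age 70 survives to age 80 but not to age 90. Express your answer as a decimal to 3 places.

This is the probability of reaching 80 but not 90, conditional on being alive at 70: (l_80 − l_90) / l_70.
= (731,360 − 146,554) / 864,768 = 584,806 / 864,768 = 0.676258.

0.676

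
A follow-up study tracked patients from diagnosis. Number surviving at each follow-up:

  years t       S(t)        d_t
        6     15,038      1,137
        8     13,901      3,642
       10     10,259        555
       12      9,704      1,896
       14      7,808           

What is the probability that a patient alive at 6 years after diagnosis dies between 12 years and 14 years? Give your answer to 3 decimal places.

0.126

This is the probability of reaching 12 but not 14, conditional on being alive at 6: (S(12) − S(14)) / S(6).
= (9,704 − 7,808) / 15,038 = 1,896 / 15,038 = 0.126081.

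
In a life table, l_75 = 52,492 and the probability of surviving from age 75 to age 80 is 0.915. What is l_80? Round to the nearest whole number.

l_80 = l_75 × p = 52,492 × 0.915 = 48030.

48030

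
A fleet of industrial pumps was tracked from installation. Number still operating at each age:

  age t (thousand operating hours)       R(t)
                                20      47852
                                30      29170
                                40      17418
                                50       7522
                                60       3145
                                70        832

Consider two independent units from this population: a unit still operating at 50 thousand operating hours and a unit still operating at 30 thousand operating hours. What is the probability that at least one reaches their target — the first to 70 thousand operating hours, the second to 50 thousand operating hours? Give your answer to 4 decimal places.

0.3400

p₁ = R(70)/R(50) = 832/7522 = 0.110609; p₂ = R(50)/R(30) = 7522/29170 = 0.257868.
P(at least one) = 1 − (1−p₁)(1−p₂) = 1 − 0.889391 × 0.742132 = 0.339954.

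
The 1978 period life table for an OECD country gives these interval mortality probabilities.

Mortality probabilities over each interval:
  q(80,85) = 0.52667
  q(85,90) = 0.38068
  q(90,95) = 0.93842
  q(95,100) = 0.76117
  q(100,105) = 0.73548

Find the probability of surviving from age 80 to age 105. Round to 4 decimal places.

P(survive 80→105) = (1 − 0.52667) × (1 − 0.38068) × (1 − 0.93842) × (1 − 0.76117) × (1 − 0.73548).
= 0.47333 × 0.61932 × 0.06158 × 0.23883 × 0.26452 = 0.001140.

0.0011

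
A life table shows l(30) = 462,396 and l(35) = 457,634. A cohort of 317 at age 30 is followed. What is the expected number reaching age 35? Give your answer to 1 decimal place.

313.7

The relevant probability is 457,634/462,396 = 0.989701.
Expected number = 317 × 0.989701 = 313.7.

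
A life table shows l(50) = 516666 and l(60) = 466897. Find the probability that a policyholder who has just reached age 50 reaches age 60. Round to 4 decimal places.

0.9037

The conditional survival probability is l(60)/l(50) = 466897/516666 = 0.903673.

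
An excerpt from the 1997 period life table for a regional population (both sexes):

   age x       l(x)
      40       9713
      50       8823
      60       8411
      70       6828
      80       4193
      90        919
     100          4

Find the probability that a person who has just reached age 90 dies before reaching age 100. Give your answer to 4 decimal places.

P(die before 100 | alive at 90) = 1 − l(100)/l(90) = 1 − 4/919 = (915)/919 = 0.995647.

0.9956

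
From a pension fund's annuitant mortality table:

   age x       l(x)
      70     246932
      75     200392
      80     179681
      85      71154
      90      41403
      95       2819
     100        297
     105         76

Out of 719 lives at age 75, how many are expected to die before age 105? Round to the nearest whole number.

719

The relevant probability is 1 − 76/200392 = 0.999621.
Expected number = 719 × 0.999621 = 719.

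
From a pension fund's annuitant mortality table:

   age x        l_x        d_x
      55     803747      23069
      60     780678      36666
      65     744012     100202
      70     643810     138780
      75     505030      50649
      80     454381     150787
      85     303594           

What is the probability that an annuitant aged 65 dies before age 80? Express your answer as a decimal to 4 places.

P(die before 80 | alive at 65) = 1 − l_80/l_65 = 1 − 454381/744012 = (289631)/744012 = 0.389283.

0.3893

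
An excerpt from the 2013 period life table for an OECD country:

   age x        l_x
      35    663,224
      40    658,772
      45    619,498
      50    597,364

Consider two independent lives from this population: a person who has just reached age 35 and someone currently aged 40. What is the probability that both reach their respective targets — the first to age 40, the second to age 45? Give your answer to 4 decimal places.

0.9341

p₁ = l_40/l_35 = 658,772/663,224 = 0.993287; p₂ = l_45/l_40 = 619,498/658,772 = 0.940383.
P(both) = p₁ × p₂ = 0.993287 × 0.940383 = 0.934070.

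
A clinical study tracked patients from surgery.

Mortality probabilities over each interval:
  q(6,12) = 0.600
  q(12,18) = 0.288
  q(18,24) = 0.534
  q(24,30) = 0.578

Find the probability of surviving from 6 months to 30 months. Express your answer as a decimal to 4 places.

0.0560

Chaining the interval survival probabilities: (1 − 0.600) × (1 − 0.288) × (1 − 0.534) × (1 − 0.578).
= 0.400 × 0.712 × 0.466 × 0.422 = 0.056006.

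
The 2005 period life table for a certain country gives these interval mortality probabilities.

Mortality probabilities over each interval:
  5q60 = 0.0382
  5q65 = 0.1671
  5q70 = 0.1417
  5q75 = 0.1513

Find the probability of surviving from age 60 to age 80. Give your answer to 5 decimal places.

Chaining the interval survival probabilities: (1 − 0.0382) × (1 − 0.1671) × (1 − 0.1417) × (1 − 0.1513).
= 0.9618 × 0.8329 × 0.8583 × 0.8487 = 0.583540.

0.58354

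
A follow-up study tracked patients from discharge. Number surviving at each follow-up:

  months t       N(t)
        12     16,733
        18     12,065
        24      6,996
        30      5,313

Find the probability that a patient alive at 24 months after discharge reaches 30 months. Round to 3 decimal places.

The conditional survival probability is N(30)/N(24) = 5,313/6,996 = 0.759434.

0.759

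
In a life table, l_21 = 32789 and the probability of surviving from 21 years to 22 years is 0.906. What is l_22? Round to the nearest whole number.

l_22 = l_21 × p = 32789 × 0.906 = 29707.

29707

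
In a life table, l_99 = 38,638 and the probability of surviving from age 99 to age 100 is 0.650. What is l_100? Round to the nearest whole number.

25115

l_100 = l_99 × p = 38,638 × 0.650 = 25115.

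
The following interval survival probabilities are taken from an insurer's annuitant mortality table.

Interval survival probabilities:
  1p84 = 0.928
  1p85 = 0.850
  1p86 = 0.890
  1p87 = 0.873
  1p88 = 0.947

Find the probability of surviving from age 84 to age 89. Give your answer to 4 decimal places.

The overall survival probability is 0.928 × 0.850 × 0.890 × 0.873 × 0.947.
= 0.580392.

0.5804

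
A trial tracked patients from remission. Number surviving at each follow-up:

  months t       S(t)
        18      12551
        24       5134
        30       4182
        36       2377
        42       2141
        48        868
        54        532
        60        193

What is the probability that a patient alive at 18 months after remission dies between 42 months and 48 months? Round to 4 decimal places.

This is the probability of reaching 42 but not 48, conditional on being alive at 18: (S(42) − S(48)) / S(18).
= (2141 − 868) / 12551 = 1273 / 12551 = 0.101426.

0.1014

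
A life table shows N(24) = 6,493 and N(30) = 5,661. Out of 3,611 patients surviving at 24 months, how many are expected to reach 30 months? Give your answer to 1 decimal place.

The relevant probability is 5,661/6,493 = 0.871862.
Expected number = 3,611 × 0.871862 = 3148.3.

3148.3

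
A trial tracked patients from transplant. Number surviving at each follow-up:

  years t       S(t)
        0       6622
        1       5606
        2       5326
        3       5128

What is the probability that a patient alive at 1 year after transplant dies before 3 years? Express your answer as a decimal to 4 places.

P(die before 3 | alive at 1) = 1 − S(3)/S(1) = 1 − 5128/5606 = (478)/5606 = 0.085266.

0.0853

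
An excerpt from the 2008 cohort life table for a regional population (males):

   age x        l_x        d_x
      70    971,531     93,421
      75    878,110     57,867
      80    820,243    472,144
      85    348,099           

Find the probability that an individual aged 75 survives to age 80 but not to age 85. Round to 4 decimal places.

We want 5|5q75 = (l_80 − l_85)/l_75.
This is the probability of reaching 80 but not 85, conditional on being alive at 75: (l_80 − l_85) / l_75.
= (820,243 − 348,099) / 878,110 = 472,144 / 878,110 = 0.537682.

0.5377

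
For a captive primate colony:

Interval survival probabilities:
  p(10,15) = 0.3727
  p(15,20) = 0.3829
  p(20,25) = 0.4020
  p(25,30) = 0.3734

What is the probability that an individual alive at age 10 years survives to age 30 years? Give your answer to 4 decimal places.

0.0214

P(survive 10→30) = 0.3727 × 0.3829 × 0.4020 × 0.3734.
= 0.021421.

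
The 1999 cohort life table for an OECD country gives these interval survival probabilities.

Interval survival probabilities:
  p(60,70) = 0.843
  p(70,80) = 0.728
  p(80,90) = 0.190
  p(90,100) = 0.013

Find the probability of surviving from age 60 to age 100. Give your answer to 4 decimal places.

Chaining the interval survival probabilities: 0.843 × 0.728 × 0.190 × 0.013.
= 0.001516.

0.0015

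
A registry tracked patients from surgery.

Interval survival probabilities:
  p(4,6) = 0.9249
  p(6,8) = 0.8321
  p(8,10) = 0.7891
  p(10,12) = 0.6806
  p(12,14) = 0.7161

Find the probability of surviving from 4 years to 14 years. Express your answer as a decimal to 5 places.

Chaining the interval survival probabilities: 0.9249 × 0.8321 × 0.7891 × 0.6806 × 0.7161.
= 0.295984.

0.29598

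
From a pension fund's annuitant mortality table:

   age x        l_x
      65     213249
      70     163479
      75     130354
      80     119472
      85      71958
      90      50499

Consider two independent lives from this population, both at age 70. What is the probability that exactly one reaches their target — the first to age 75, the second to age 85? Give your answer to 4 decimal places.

0.5356

p₁ = l_75/l_70 = 130354/163479 = 0.797375; p₂ = l_85/l_70 = 71958/163479 = 0.440167.
P(exactly one) = p₁(1−p₂) + (1−p₁)p₂ = 0.446397 + 0.089189 = 0.535586.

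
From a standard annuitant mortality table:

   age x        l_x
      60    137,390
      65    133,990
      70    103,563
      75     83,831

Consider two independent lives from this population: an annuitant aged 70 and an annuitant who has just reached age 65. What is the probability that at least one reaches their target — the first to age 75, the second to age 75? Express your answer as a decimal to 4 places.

0.9287

p₁ = l_75/l_70 = 83,831/103,563 = 0.809469; p₂ = l_75/l_65 = 83,831/133,990 = 0.625651.
P(at least one) = 1 − (1−p₁)(1−p₂) = 1 − 0.190531 × 0.374349 = 0.928675.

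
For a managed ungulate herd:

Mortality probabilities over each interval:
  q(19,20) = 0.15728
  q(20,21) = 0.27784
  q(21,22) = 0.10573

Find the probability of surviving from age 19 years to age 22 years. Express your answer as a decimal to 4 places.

The overall survival probability is (1 − 0.15728) × (1 − 0.27784) × (1 − 0.10573).
= 0.84272 × 0.72216 × 0.89427 = 0.544234.

0.5442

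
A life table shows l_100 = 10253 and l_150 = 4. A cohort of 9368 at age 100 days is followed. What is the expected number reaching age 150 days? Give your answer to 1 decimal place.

3.7

The relevant probability is 4/10253 = 0.000390.
Expected number = 9368 × 0.000390 = 3.7.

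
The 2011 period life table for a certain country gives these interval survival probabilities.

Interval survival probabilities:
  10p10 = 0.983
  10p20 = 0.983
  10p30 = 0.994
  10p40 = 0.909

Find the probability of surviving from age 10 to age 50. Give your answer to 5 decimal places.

0.87309

Chaining the interval survival probabilities: 0.983 × 0.983 × 0.994 × 0.909.
= 0.873087.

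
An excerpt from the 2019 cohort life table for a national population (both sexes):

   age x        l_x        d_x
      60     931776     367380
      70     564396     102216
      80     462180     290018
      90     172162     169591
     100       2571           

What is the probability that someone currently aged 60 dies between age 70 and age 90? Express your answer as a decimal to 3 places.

We want 10|20q60 = (l_70 − l_90)/l_60.
This is the probability of reaching 70 but not 90, conditional on being alive at 60: (l_70 − l_90) / l_60.
= (564396 − 172162) / 931776 = 392234 / 931776 = 0.420953.

0.421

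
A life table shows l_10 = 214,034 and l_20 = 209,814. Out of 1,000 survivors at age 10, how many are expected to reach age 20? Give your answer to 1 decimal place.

980.3

The relevant probability is 209,814/214,034 = 0.980284.
Expected number = 1,000 × 0.980284 = 980.3.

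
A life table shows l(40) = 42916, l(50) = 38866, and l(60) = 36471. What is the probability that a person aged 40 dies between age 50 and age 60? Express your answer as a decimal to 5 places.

This is the probability of reaching 50 but not 60, conditional on being alive at 40: (l(50) − l(60)) / l(40).
= (38866 − 36471) / 42916 = 2395 / 42916 = 0.055807.

0.05581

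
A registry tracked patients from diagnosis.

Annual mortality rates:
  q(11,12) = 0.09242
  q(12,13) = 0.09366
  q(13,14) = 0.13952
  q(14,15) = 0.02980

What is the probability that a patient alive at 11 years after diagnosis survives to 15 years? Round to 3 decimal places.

P(survive 11→15) = (1 − 0.09242) × (1 − 0.09366) × (1 − 0.13952) × (1 − 0.02980).
= 0.90758 × 0.90634 × 0.86048 × 0.97020 = 0.686718.

0.687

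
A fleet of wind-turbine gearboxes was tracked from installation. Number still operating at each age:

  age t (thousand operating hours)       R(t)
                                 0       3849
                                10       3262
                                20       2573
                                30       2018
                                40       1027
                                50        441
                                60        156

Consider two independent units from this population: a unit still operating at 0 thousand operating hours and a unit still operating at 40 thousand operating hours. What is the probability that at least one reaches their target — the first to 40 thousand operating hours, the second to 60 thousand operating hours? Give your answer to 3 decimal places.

0.378

p₁ = R(40)/R(0) = 1027/3849 = 0.266823; p₂ = R(60)/R(40) = 156/1027 = 0.151899.
P(at least one) = 1 − (1−p₁)(1−p₂) = 1 − 0.733177 × 0.848101 = 0.378192.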